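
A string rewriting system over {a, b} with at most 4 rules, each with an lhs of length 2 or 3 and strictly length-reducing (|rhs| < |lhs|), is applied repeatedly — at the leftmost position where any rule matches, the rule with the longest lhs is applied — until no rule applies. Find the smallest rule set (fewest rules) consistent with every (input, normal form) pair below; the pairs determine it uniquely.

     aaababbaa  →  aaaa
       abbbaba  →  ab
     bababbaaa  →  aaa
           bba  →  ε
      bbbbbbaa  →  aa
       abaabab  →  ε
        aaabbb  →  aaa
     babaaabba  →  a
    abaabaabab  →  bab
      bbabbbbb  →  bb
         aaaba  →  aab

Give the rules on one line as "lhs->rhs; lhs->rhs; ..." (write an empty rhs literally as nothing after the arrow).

aba->b; baa->aa; bba->; bbb->

  | aaababbaa => aabbbaa => aaaa
  | abbbaba => aaba => ab
  | bababbaaa => bbbbaaa => baaa => aaa
  | bba => ε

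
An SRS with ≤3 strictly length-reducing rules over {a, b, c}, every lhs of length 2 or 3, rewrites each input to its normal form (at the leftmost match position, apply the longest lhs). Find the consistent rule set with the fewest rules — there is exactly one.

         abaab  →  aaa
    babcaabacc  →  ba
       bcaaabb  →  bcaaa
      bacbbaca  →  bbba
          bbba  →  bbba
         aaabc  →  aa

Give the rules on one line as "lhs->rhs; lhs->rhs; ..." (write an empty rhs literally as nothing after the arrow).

ab->a; ac->

  | abaab => aaab => aaa
  | babcaabacc => bacaabacc => baabacc => baaacc => baac => ba
  | bcaaabb => bcaaab => bcaaa
  | bacbbaca => bbbaca => bbba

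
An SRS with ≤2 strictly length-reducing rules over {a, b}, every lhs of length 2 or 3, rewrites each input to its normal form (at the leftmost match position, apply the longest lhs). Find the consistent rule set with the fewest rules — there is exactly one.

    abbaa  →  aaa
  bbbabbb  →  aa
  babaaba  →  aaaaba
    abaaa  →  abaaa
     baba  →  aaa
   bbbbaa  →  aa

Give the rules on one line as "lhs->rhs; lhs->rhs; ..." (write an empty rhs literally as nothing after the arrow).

bab->aa; bb->

  | abbaa => aaa
  | bbbabbb => babbb => aabb => aa
  | babaaba => aaaaba
  | abaaa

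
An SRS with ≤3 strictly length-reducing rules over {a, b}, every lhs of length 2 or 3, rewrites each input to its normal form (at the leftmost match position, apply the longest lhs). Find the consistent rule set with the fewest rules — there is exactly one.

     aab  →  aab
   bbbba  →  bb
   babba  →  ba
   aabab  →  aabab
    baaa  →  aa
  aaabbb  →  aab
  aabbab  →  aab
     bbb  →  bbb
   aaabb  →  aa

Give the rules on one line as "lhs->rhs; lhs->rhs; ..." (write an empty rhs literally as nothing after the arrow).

abb->; baa->a; bba->

  | aab
  | bbbba => bb
  | babba => ba
  | aabab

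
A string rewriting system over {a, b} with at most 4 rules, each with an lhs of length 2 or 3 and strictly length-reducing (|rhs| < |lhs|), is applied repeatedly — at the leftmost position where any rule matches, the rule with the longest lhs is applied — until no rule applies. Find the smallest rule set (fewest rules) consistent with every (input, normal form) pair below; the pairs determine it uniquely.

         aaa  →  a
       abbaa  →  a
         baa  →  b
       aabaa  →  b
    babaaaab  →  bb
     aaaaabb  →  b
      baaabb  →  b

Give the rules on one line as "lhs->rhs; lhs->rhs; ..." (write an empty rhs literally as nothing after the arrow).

aa->b; ba->a; bab->

  | aaa => ba => a
  | abbaa => abaa => aaa => ba => a
  | baa => aa => b
  | aabaa => bbaa => baa => aa => b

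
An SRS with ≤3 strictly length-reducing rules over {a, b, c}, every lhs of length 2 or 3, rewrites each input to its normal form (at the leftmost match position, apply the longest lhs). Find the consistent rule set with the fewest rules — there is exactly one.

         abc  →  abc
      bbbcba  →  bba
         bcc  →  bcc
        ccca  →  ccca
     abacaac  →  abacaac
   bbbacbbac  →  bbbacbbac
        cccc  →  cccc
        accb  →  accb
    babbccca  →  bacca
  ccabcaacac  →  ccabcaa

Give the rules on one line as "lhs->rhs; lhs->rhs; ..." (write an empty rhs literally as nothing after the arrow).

  | abc
  | bbbcba => bba
  | bcc
  | ccca

bbc->; cac->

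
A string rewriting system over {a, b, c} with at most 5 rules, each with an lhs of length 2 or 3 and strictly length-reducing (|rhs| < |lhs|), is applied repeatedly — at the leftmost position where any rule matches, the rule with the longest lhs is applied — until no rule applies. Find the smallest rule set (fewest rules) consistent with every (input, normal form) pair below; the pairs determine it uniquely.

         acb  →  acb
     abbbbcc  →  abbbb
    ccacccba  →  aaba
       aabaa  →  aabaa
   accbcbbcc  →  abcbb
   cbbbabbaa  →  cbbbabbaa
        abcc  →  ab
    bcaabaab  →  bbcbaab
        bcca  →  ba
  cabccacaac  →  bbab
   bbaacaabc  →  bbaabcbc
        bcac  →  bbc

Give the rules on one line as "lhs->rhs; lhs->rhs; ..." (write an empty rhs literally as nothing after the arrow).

  | acb
  | abbbbcc => abbbb
  | ccacccba => acccba => aaba
  | aabaa

ca->b; caa->bc; cc->; ccc->a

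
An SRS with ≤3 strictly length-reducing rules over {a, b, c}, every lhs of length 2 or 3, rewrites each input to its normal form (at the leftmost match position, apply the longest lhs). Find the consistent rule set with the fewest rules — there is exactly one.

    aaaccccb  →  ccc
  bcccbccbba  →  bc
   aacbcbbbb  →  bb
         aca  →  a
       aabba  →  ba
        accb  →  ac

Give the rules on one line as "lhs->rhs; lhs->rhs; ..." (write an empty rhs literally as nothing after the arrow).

  | aaaccccb => caccccb => ccccb => ccc
  | bcccbccbba => bccccbba => bcccba => bcca => bc
  | aacbcbbbb => ccbcbbbb => ccbbbb => cbbb => bb
  | aca => a

aa->c; ca->; cb->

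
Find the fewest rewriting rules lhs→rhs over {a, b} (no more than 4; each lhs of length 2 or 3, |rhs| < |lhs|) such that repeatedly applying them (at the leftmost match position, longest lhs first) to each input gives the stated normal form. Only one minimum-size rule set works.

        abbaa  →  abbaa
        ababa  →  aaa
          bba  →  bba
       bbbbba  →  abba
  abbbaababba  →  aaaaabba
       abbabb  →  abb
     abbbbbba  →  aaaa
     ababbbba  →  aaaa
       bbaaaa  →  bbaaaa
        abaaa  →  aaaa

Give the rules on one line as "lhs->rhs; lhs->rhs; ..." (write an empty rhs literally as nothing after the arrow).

  | abbaa
  | ababa => aaba => aaa
  | bba
  | bbbbba => abba

aba->aa; bab->; bbb->a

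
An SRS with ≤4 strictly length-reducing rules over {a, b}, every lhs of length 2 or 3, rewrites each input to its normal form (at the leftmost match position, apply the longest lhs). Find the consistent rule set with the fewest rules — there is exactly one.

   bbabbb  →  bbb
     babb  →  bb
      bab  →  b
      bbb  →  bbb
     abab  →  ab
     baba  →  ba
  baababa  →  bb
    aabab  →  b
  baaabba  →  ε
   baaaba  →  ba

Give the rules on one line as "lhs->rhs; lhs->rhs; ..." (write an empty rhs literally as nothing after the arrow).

aa->; baa->bb; bab->b; bba->aa

  | bbabbb => aabbb => bbb
  | babb => bb
  | bab => b
  | bbb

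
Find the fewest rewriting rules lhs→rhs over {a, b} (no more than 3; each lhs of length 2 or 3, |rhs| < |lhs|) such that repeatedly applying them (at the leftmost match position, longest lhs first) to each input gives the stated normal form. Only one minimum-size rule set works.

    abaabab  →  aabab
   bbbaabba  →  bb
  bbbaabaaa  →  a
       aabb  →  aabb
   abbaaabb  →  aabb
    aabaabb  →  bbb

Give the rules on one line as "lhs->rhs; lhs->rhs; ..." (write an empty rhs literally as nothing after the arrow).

aaa->b; baa->a; bba->b

  | abaabab => aabab
  | bbbaabba => bbabba => bbba => bb
  | bbbaabaaa => bbabaaa => bbaaa => baa => a
  | aabb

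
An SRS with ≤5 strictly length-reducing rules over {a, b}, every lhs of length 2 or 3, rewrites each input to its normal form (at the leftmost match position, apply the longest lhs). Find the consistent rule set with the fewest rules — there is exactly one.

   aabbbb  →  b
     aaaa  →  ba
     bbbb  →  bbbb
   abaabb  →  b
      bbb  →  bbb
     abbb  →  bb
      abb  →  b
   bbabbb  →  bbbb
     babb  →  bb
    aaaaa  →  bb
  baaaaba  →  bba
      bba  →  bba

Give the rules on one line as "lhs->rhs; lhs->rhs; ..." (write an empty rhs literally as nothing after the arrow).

aa->b; aaa->b; aab->aa; ab->

  | aabbbb => aabbb => aabb => aab => aa => b
  | aaaa => ba
  | bbbb
  | abaabb => aabb => aab => aa => b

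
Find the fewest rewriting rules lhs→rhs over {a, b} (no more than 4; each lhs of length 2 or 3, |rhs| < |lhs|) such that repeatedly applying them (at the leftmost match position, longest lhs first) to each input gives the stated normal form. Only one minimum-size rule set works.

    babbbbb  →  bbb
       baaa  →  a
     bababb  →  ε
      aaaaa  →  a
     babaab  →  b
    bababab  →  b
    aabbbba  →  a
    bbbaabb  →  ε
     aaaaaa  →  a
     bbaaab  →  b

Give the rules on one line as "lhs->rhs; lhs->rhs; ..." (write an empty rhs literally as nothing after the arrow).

  | babbbbb => abbbbb => bbb
  | baaa => aaa => aa => a
  | bababb => ababb => babb => abb => ε
  | aaaaa => aaaa => aaa => aa => a

aa->a; ab->b; abb->; ba->a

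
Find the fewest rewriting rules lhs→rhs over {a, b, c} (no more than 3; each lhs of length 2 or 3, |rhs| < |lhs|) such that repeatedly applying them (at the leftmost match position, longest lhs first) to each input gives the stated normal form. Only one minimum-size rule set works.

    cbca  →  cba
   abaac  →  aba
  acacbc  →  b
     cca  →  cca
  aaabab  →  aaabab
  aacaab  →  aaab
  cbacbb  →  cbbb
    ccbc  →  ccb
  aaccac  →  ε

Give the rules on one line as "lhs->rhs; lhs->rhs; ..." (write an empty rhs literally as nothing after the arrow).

ac->; bc->b

  | cbca => cba
  | abaac => aba
  | acacbc => acbc => bc => b
  | cca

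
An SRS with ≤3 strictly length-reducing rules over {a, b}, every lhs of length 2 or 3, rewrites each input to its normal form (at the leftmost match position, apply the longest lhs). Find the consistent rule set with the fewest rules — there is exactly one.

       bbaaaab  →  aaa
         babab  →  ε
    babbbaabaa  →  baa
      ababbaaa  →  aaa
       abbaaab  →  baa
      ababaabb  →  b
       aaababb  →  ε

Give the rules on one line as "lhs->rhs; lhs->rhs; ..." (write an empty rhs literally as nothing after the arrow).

ab->; aba->; bb->

  | bbaaaab => aaaab => aaa
  | babab => bb => ε
  | babbbaabaa => bbbaabaa => baabaa => baa
  | ababbaaa => bbaaa => aaa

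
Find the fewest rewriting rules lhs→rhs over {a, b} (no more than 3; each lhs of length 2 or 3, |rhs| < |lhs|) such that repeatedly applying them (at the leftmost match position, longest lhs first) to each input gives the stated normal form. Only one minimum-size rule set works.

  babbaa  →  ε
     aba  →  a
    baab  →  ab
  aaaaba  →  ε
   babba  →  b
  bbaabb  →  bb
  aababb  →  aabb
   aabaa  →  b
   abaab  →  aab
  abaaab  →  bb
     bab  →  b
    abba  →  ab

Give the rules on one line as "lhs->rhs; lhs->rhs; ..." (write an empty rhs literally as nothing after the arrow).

  | babbaa => bbaa => ba => ε
  | aba => a
  | baab => ab
  | aaaaba => baba => ba => ε

aaa->b; ba->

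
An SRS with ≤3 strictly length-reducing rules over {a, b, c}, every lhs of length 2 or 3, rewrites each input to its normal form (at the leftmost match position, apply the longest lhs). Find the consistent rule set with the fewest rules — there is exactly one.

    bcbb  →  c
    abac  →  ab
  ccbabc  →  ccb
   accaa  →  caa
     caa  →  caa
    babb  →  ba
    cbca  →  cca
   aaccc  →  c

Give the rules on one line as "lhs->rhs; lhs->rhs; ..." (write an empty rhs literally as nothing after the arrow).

  | bcbb => cbb => c
  | abac => ab
  | ccbabc => ccbac => ccb
  | accaa => caa

ac->; bb->; bc->c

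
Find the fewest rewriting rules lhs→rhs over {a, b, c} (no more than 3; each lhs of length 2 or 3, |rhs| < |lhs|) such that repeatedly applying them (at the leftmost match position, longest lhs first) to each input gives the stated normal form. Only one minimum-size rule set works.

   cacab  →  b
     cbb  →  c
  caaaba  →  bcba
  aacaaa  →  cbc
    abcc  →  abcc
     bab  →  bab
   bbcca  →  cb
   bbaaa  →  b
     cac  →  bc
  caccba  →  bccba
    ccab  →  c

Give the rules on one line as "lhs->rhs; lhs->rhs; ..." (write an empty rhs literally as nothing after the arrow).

  | cacab => bcab => bbb => b
  | cbb => c
  | caaaba => baaba => bcba
  | aacaaa => ccaaa => cbaa => cbc

aa->c; bb->; ca->b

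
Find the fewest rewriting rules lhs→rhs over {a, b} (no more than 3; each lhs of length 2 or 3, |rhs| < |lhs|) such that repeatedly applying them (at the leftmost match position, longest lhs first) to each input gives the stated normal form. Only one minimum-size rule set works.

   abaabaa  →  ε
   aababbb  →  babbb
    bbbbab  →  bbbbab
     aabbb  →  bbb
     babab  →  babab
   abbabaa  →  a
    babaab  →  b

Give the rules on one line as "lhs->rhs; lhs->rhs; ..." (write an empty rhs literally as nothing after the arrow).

  | abaabaa => aaabaa => baa => aa => ε
  | aababbb => babbb
  | bbbbab
  | aabbb => bbb

aa->; aaa->; baa->aa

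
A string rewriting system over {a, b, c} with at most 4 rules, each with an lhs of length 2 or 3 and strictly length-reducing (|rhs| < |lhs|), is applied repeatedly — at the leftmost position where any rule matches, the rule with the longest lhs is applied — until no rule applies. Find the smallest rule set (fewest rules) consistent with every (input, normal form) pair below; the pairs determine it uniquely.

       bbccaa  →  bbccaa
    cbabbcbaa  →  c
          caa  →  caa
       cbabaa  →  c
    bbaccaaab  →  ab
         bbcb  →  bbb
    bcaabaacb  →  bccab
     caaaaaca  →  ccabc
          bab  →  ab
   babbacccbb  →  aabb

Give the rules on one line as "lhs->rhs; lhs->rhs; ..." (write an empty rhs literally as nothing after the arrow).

  | bbccaa
  | cbabbcbaa => babbcbaa => abbcbaa => abbbaa => abbaa => abaa => aaa => c
  | caa
  | cbabaa => babaa => abaa => aaa => c

aaa->c; aca->bc; ba->a; cb->b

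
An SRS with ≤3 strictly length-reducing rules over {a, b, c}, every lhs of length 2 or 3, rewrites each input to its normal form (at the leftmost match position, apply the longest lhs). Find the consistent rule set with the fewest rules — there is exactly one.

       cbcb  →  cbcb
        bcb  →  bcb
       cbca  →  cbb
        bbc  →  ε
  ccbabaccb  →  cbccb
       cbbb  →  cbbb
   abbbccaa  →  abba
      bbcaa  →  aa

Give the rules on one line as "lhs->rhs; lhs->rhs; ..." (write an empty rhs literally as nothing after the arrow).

bab->; bbc->; ca->b

  | cbcb
  | bcb
  | cbca => cbb
  | bbc => ε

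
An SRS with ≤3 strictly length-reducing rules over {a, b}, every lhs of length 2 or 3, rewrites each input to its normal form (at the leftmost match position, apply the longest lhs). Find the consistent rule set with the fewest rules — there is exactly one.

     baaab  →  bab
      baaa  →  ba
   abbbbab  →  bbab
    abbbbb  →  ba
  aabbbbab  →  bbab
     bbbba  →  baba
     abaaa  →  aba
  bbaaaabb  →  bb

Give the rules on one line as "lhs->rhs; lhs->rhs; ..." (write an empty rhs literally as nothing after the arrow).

aa->a; abb->; bbb->ba

  | baaab => baab => bab
  | baaa => baa => ba
  | abbbbab => bbab
  | abbbbb => bbb => ba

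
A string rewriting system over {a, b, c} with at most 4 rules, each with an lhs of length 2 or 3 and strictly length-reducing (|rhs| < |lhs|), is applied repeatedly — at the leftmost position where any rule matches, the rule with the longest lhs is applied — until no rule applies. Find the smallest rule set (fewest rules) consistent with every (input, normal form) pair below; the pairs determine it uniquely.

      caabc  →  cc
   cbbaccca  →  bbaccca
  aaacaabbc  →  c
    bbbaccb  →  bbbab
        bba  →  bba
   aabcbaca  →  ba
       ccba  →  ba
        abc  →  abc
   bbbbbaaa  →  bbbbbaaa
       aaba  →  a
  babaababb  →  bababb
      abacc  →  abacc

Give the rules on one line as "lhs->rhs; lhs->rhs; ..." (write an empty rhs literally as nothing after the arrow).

aab->; aca->a; cb->b

  | caabc => cc
  | cbbaccca => bbaccca
  | aaacaabbc => aaaabbc => aabc => c
  | bbbaccb => bbbacb => bbbab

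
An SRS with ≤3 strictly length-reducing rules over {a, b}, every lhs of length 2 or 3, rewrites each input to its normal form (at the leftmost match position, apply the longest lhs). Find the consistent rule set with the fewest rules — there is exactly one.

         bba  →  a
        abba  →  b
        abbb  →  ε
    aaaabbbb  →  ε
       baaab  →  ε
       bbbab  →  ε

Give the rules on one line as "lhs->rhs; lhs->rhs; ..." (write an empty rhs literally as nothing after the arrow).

  | bba => a
  | abba => ba => b
  | abbb => bb => ε
  | aaaabbbb => aaabbb => aabb => ab => ε

ab->; ba->b; bb->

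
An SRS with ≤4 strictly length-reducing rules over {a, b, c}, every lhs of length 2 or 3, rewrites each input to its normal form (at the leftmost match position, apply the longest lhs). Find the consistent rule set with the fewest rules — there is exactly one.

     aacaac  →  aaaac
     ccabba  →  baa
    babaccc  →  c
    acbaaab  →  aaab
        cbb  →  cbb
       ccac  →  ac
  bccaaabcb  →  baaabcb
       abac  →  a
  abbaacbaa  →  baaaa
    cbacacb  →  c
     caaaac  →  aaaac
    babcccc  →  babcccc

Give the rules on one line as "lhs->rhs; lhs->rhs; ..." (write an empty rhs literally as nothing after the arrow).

abb->ba; acb->c; bac->; ca->a

  | aacaac => aaaac
  | ccabba => cabba => abba => baa
  | babaccc => bacc => c
  | acbaaab => caaab => aaab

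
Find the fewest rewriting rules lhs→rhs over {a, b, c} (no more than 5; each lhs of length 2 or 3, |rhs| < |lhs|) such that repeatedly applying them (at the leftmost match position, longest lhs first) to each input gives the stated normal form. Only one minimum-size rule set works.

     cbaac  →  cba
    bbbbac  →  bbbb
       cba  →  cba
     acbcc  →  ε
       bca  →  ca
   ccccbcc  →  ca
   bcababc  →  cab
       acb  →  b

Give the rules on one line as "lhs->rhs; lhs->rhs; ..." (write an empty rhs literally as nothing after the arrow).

ac->; bc->c; cc->; ccc->ca

  | cbaac => cba
  | bbbbac => bbbb
  | cba
  | acbcc => bcc => cc => ε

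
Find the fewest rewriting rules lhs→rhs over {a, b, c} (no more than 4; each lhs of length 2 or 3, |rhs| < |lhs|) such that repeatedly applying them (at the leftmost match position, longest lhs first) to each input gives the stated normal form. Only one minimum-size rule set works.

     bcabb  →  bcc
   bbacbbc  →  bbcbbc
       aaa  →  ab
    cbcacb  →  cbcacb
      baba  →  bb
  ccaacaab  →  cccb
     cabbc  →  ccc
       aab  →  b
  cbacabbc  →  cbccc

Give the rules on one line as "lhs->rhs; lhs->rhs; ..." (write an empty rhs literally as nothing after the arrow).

  | bcabb => bcc
  | bbacbbc => bbcbbc
  | aaa => ab
  | cbcacb

aa->; aaa->ab; abb->c; ba->b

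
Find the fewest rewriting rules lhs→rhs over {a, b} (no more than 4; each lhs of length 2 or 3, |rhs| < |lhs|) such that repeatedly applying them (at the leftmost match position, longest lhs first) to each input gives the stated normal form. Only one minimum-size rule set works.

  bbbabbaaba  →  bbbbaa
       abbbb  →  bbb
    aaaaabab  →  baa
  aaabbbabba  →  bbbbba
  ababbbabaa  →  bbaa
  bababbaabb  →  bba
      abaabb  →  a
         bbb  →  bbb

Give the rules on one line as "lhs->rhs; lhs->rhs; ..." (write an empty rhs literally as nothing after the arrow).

aaa->b; ab->a; aba->a; abb->b

  | bbbabbaaba => bbbbaaba => bbbbaa
  | abbbb => bbb
  | aaaaabab => baabab => baab => baa
  | aaabbbabba => bbbbabba => bbbbba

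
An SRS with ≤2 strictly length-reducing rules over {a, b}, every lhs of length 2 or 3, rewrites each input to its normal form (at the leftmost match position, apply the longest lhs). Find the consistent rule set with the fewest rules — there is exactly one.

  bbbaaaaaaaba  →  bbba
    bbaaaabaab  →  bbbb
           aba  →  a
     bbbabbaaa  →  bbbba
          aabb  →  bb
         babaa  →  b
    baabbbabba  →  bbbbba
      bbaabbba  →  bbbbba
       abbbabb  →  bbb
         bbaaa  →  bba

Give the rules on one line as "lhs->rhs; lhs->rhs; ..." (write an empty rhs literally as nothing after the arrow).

  | bbbaaaaaaaba => bbbaaaaaba => bbbaaaba => bbbaba => bbba
  | bbaaaabaab => bbaabaab => bbbaab => bbbb
  | aba => a
  | bbbabbaaa => bbbbaaa => bbbba

aa->; ab->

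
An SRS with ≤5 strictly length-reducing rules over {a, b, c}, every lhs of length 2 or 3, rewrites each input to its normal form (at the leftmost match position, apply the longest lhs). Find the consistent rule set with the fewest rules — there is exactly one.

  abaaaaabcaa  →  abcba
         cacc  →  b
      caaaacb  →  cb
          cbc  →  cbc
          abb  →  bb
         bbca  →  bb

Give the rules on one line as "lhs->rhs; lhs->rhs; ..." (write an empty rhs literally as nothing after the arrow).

aa->c; abb->bb; ca->; cc->b

  | abaaaaabcaa => abcaaabcaa => abaabcaa => abcbcaa => abcba
  | cacc => cc => b
  | caaaacb => aaacb => cacb => cb
  | cbc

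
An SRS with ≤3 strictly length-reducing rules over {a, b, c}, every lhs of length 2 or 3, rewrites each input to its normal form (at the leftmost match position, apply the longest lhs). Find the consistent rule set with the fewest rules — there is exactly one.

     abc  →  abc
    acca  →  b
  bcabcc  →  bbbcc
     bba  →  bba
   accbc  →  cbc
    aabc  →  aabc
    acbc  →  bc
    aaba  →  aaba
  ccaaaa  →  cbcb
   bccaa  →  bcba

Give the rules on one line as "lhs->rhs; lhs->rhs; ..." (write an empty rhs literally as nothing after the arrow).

aaa->cb; ac->; ca->b

  | abc
  | acca => ca => b
  | bcabcc => bbbcc
  | bba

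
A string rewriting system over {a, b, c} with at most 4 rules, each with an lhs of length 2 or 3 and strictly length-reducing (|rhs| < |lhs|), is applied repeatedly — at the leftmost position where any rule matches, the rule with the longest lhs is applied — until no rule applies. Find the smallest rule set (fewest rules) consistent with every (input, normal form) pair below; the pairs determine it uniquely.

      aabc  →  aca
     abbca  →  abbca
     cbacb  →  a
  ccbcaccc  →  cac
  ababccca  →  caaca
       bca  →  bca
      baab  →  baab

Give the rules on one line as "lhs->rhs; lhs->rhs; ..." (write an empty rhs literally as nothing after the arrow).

  | aabc => aca
  | abbca
  | cbacb => acb => a
  | ccbcaccc => cbcaccc => caccc => cacc => cac

abc->ca; cb->; cc->c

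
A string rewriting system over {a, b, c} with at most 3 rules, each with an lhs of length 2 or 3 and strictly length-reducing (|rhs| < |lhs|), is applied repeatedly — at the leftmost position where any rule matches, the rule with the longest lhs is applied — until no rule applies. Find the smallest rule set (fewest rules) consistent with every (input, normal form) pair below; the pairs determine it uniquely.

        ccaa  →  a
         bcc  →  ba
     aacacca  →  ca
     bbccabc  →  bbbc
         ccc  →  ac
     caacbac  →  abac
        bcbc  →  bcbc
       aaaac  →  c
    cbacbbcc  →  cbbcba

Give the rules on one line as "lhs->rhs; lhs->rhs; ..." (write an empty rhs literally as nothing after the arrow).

  | ccaa => aaa => a
  | bcc => ba
  | aacacca => cacca => caaa => ca
  | bbccabc => bbaabc => bbbc

aa->; acb->bc; cc->a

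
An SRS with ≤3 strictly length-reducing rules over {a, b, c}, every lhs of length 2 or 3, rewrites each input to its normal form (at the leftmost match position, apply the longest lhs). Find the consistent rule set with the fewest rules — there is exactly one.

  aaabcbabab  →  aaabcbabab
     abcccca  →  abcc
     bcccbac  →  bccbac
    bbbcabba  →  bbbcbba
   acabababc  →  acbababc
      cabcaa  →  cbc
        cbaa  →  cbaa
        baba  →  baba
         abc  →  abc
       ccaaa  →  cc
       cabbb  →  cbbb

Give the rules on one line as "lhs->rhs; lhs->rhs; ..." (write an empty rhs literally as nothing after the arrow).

  | aaabcbabab
  | abcccca => abccca => abcca => abcc
  | bcccbac => bccbac
  | bbbcabba => bbbcbba

ca->c; ccc->cc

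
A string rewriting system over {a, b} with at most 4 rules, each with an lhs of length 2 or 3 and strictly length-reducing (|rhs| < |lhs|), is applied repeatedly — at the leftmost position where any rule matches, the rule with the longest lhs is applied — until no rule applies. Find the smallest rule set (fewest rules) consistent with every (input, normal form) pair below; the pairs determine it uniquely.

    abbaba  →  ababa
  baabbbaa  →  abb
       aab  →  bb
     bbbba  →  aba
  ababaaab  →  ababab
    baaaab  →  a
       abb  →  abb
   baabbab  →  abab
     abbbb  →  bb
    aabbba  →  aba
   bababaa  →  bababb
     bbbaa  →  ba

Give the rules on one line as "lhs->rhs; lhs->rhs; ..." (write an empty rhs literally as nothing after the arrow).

aa->b; bba->ba; bbb->a

  | abbaba => ababa
  | baabbbaa => bbbbbaa => abbaa => abaa => abb
  | aab => bb
  | bbbba => aba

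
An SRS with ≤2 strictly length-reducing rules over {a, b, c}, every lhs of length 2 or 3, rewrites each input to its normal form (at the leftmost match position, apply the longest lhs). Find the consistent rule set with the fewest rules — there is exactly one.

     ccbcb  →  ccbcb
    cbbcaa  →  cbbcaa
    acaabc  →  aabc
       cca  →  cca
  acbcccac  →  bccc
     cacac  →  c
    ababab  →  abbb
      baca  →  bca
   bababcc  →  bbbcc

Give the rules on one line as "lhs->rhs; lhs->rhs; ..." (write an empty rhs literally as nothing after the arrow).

  | ccbcb
  | cbbcaa
  | acaabc => aabc
  | cca

ac->; ba->b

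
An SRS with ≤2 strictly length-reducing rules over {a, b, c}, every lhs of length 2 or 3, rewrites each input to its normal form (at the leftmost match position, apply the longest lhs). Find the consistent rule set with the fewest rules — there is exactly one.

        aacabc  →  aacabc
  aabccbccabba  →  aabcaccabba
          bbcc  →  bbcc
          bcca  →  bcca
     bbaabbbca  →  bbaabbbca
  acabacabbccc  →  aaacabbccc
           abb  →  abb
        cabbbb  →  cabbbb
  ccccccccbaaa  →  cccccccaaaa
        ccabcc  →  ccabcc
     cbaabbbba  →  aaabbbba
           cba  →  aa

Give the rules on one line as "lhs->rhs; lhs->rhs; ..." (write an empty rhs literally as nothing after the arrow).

  | aacabc
  | aabccbccabba => aabcaccabba
  | bbcc
  | bcca

aba->ba; cb->a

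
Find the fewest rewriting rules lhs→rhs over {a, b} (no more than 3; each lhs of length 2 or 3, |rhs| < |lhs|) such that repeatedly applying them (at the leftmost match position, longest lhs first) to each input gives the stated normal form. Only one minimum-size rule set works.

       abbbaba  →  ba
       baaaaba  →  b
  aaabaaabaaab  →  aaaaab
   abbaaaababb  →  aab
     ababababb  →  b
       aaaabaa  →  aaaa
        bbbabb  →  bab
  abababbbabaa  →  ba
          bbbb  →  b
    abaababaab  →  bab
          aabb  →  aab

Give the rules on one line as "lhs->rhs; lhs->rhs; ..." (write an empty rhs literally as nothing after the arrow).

  | abbbaba => abbaba => ababa => ba
  | baaaaba => baaaba => baaba => baba => b
  | aaabaaabaaab => aaaabaaab => aaaaab
  | abbaaaababb => abaaaababb => aaababb => aabb => aab

aba->; baa->ba; bb->b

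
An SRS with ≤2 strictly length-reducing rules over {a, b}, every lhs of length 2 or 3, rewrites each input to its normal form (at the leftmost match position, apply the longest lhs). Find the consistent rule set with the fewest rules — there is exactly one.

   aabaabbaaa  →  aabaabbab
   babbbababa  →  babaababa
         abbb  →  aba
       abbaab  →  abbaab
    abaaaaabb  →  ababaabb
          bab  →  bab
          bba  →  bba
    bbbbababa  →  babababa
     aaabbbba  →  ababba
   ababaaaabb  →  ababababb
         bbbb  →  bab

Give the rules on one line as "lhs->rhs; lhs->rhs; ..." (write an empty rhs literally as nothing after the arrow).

  | aabaabbaaa => aabaabbab
  | babbbababa => babaababa
  | abbb => aba
  | abbaab

aaa->ab; bbb->ba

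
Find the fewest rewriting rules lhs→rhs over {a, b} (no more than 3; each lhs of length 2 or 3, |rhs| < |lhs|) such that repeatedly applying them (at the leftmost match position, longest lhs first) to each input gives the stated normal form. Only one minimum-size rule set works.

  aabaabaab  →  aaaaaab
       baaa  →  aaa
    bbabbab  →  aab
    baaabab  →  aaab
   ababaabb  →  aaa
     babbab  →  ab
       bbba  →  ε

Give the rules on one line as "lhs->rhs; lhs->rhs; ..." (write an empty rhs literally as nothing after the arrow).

  | aabaabaab => aaaabaab => aaaaaab
  | baaa => aaa
  | bbabbab => abbab => aab
  | baaabab => aaabab => aaab

ba->; baa->aa; bb->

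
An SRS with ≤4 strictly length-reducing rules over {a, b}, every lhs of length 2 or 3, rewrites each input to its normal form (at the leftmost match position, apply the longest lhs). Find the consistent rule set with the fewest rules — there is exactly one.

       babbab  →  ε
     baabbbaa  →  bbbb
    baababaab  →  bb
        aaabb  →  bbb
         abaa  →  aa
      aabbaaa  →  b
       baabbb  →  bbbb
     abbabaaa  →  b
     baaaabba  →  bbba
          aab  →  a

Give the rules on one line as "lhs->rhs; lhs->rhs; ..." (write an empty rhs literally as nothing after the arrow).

aaa->b; ab->; baa->b; bab->

  | babbab => bab => ε
  | baabbbaa => bbbbaa => bbbb
  | baababaab => bbabaab => baab => bb
  | aaabb => bbb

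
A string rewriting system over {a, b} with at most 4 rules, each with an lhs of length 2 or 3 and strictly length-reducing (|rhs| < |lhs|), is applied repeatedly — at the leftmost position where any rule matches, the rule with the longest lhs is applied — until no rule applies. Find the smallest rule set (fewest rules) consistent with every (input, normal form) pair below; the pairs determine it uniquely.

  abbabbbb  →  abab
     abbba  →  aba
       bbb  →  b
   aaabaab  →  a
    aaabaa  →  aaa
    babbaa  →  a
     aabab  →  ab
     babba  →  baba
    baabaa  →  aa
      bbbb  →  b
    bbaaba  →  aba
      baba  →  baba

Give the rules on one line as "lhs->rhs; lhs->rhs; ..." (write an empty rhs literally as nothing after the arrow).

aab->; baa->a; bb->b

  | abbabbbb => ababbbb => ababbb => ababb => abab
  | abbba => abba => aba
  | bbb => bb => b
  | aaabaab => aaab => a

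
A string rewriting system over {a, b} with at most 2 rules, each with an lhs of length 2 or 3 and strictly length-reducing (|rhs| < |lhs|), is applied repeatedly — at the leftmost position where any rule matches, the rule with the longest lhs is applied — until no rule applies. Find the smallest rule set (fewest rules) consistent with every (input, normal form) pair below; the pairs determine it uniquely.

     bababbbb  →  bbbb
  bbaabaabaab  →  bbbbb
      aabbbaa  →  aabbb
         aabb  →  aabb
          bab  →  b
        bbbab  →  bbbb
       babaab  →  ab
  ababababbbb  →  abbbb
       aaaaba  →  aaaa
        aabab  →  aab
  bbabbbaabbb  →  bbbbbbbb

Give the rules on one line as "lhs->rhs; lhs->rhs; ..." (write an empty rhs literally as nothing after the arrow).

ba->; bba->bb

  | bababbbb => babbbb => bbbb
  | bbaabaabaab => bbabaabaab => bbbaabaab => bbbabaab => bbbbaab => bbbbab => bbbbb
  | aabbbaa => aabbba => aabbb
  | aabb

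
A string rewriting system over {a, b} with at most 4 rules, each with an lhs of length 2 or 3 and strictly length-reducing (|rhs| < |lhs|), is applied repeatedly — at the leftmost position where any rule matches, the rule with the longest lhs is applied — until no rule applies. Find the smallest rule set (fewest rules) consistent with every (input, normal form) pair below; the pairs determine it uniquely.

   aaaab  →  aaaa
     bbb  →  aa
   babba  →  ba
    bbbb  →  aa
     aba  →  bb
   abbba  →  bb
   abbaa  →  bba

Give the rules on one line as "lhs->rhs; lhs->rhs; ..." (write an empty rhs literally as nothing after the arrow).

  | aaaab => aaaa
  | bbb => aa
  | babba => ba
  | bbbb => aab => aa

ab->a; aba->bb; bab->; bbb->aa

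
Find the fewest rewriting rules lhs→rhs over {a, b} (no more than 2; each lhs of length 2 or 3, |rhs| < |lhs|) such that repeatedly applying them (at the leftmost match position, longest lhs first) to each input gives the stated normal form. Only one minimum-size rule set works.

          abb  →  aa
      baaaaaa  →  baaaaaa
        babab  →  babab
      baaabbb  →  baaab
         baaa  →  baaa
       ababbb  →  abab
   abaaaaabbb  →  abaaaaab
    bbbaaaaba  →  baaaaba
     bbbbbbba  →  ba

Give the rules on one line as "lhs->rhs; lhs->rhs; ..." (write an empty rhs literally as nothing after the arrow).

bb->a; bbb->b

  | abb => aa
  | baaaaaa
  | babab
  | baaabbb => baaab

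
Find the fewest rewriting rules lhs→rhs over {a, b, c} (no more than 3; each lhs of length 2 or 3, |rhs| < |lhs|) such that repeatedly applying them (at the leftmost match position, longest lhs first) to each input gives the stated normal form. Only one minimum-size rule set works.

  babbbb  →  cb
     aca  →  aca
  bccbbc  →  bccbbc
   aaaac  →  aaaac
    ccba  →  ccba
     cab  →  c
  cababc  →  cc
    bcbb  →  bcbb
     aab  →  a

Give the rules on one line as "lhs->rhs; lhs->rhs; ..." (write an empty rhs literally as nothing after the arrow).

  | babbbb => bbbb => cb
  | aca
  | bccbbc
  | aaaac

ab->; bbb->c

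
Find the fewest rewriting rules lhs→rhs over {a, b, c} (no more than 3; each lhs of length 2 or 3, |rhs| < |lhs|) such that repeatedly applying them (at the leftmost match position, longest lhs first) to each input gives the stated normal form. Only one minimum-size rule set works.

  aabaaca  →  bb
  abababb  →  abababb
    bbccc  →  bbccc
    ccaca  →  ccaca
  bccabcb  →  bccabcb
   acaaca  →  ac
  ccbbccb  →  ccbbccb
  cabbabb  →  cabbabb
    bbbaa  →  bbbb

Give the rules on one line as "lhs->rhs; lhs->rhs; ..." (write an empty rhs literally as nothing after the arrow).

aa->b; bca->

  | aabaaca => bbaaca => bbbca => bb
  | abababb
  | bbccc
  | ccaca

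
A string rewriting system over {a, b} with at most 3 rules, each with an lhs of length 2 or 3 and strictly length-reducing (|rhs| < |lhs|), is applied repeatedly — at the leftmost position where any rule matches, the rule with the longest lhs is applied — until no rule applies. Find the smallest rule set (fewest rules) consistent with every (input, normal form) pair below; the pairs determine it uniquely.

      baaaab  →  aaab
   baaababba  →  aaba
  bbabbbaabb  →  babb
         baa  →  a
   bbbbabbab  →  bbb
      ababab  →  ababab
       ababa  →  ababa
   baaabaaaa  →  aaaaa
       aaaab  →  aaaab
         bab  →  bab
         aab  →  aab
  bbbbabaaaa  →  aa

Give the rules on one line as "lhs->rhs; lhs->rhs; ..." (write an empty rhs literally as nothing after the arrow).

baa->a; bba->

  | baaaab => aaab
  | baaababba => aababba => aaba
  | bbabbbaabb => bbbaabb => babb
  | baa => a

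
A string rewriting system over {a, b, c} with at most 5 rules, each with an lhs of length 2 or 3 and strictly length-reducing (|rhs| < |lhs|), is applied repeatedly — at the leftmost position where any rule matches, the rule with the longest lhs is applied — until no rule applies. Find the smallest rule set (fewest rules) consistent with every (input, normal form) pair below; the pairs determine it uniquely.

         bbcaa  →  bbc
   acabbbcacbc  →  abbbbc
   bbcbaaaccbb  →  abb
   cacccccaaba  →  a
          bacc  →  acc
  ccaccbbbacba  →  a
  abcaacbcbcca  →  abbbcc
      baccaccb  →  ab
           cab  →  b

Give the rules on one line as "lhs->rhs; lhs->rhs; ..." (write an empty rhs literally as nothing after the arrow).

  | bbcaa => bbca => bbc
  | acabbbcacbc => acbbbcacbc => abbbcacbc => abbbccbc => abbbcbc => abbbbc
  | bbcbaaaccbb => bbbaaaccbb => bbaaaccbb => baaaccbb => aaaccbb => aaccbb => accbb => acbb => abb
  | cacccccaaba => ccccccaaba => ccccccaba => ccccccba => cccccba => ccccba => cccba => ccba => cba => ba => a

aa->a; ba->a; ca->c; cb->b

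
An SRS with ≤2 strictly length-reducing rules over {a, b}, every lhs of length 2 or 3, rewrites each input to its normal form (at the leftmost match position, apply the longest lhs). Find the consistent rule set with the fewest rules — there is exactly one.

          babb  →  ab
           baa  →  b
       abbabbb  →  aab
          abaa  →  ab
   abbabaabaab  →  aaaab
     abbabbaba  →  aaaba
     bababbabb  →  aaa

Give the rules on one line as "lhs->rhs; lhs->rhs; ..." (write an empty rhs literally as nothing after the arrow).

  | babb => ab
  | baa => b
  | abbabbb => ababb => aab
  | abaa => ab

baa->b; bab->a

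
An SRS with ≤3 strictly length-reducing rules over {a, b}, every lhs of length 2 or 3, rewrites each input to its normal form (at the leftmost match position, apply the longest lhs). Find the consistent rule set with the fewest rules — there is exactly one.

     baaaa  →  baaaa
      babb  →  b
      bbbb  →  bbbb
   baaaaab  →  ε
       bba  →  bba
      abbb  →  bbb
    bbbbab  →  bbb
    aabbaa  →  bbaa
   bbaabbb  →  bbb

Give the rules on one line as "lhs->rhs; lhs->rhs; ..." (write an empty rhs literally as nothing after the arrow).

ab->b; bab->

  | baaaa
  | babb => b
  | bbbb
  | baaaaab => baaaab => baaab => baab => bab => ε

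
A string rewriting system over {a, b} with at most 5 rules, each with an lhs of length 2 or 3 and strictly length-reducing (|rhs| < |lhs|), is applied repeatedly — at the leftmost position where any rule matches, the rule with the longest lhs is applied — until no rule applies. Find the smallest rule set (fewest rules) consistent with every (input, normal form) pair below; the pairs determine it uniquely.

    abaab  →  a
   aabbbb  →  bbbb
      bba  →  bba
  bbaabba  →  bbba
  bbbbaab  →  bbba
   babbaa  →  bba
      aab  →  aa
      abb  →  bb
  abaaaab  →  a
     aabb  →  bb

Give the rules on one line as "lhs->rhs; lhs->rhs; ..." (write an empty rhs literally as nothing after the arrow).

  | abaab => aaab => ab => a
  | aabbbb => abbbb => bbbb
  | bba
  | bbaabba => babba => bbba

aaa->a; ab->a; abb->bb; baa->a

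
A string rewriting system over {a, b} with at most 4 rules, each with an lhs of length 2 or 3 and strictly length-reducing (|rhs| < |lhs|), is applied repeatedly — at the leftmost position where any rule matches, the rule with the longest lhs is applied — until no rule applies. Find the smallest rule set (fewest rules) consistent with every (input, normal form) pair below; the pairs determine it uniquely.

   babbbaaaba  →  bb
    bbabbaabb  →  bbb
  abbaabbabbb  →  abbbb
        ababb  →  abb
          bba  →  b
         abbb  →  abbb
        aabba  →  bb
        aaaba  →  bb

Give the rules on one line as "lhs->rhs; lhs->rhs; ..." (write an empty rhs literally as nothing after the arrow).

aa->b; aba->a; bab->ba; bba->b

  | babbbaaaba => babbaaaba => babaaaba => baaaaba => bbaaba => baba => baa => bb
  | bbabbaabb => bbbaabb => bbabb => bbb
  | abbaabbabbb => ababbabbb => abbabbb => abbbb
  | ababb => abb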